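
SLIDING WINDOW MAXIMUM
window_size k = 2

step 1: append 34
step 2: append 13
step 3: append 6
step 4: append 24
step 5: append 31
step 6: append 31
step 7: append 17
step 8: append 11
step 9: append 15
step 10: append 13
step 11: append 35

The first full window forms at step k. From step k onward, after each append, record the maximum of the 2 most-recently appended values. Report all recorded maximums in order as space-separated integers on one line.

step 1: append 34 -> window=[34] (not full yet)
step 2: append 13 -> window=[34, 13] -> max=34
step 3: append 6 -> window=[13, 6] -> max=13
step 4: append 24 -> window=[6, 24] -> max=24
step 5: append 31 -> window=[24, 31] -> max=31
step 6: append 31 -> window=[31, 31] -> max=31
step 7: append 17 -> window=[31, 17] -> max=31
step 8: append 11 -> window=[17, 11] -> max=17
step 9: append 15 -> window=[11, 15] -> max=15
step 10: append 13 -> window=[15, 13] -> max=15
step 11: append 35 -> window=[13, 35] -> max=35

Answer: 34 13 24 31 31 31 17 15 15 35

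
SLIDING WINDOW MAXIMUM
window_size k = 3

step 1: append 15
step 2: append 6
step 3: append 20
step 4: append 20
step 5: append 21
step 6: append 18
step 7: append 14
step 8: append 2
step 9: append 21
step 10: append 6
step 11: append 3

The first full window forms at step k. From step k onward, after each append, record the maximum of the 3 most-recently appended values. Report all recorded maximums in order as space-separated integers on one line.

Answer: 20 20 21 21 21 18 21 21 21

Derivation:
step 1: append 15 -> window=[15] (not full yet)
step 2: append 6 -> window=[15, 6] (not full yet)
step 3: append 20 -> window=[15, 6, 20] -> max=20
step 4: append 20 -> window=[6, 20, 20] -> max=20
step 5: append 21 -> window=[20, 20, 21] -> max=21
step 6: append 18 -> window=[20, 21, 18] -> max=21
step 7: append 14 -> window=[21, 18, 14] -> max=21
step 8: append 2 -> window=[18, 14, 2] -> max=18
step 9: append 21 -> window=[14, 2, 21] -> max=21
step 10: append 6 -> window=[2, 21, 6] -> max=21
step 11: append 3 -> window=[21, 6, 3] -> max=21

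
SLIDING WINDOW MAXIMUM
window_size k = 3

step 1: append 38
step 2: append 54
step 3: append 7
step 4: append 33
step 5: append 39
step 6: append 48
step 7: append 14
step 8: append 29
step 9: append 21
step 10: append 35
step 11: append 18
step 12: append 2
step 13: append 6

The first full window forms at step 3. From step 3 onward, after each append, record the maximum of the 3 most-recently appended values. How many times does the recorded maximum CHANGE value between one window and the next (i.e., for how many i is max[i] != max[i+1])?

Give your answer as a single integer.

step 1: append 38 -> window=[38] (not full yet)
step 2: append 54 -> window=[38, 54] (not full yet)
step 3: append 7 -> window=[38, 54, 7] -> max=54
step 4: append 33 -> window=[54, 7, 33] -> max=54
step 5: append 39 -> window=[7, 33, 39] -> max=39
step 6: append 48 -> window=[33, 39, 48] -> max=48
step 7: append 14 -> window=[39, 48, 14] -> max=48
step 8: append 29 -> window=[48, 14, 29] -> max=48
step 9: append 21 -> window=[14, 29, 21] -> max=29
step 10: append 35 -> window=[29, 21, 35] -> max=35
step 11: append 18 -> window=[21, 35, 18] -> max=35
step 12: append 2 -> window=[35, 18, 2] -> max=35
step 13: append 6 -> window=[18, 2, 6] -> max=18
Recorded maximums: 54 54 39 48 48 48 29 35 35 35 18
Changes between consecutive maximums: 5

Answer: 5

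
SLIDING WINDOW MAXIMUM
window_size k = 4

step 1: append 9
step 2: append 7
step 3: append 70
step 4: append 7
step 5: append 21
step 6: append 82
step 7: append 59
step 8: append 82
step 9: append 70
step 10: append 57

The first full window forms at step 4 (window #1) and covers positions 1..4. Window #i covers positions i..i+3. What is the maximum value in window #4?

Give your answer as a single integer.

Answer: 82

Derivation:
step 1: append 9 -> window=[9] (not full yet)
step 2: append 7 -> window=[9, 7] (not full yet)
step 3: append 70 -> window=[9, 7, 70] (not full yet)
step 4: append 7 -> window=[9, 7, 70, 7] -> max=70
step 5: append 21 -> window=[7, 70, 7, 21] -> max=70
step 6: append 82 -> window=[70, 7, 21, 82] -> max=82
step 7: append 59 -> window=[7, 21, 82, 59] -> max=82
Window #4 max = 82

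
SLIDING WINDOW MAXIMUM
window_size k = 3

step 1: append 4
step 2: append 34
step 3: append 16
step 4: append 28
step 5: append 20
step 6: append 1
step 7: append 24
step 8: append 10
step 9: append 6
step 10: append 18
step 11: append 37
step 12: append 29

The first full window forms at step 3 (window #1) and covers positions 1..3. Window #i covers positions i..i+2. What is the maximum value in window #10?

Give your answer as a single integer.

Answer: 37

Derivation:
step 1: append 4 -> window=[4] (not full yet)
step 2: append 34 -> window=[4, 34] (not full yet)
step 3: append 16 -> window=[4, 34, 16] -> max=34
step 4: append 28 -> window=[34, 16, 28] -> max=34
step 5: append 20 -> window=[16, 28, 20] -> max=28
step 6: append 1 -> window=[28, 20, 1] -> max=28
step 7: append 24 -> window=[20, 1, 24] -> max=24
step 8: append 10 -> window=[1, 24, 10] -> max=24
step 9: append 6 -> window=[24, 10, 6] -> max=24
step 10: append 18 -> window=[10, 6, 18] -> max=18
step 11: append 37 -> window=[6, 18, 37] -> max=37
step 12: append 29 -> window=[18, 37, 29] -> max=37
Window #10 max = 37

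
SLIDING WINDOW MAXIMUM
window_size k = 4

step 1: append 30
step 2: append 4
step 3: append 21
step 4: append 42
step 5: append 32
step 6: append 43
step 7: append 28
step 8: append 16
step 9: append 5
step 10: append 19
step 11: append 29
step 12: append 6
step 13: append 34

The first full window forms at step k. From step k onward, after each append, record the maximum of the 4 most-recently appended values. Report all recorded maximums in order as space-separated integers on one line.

Answer: 42 42 43 43 43 43 28 29 29 34

Derivation:
step 1: append 30 -> window=[30] (not full yet)
step 2: append 4 -> window=[30, 4] (not full yet)
step 3: append 21 -> window=[30, 4, 21] (not full yet)
step 4: append 42 -> window=[30, 4, 21, 42] -> max=42
step 5: append 32 -> window=[4, 21, 42, 32] -> max=42
step 6: append 43 -> window=[21, 42, 32, 43] -> max=43
step 7: append 28 -> window=[42, 32, 43, 28] -> max=43
step 8: append 16 -> window=[32, 43, 28, 16] -> max=43
step 9: append 5 -> window=[43, 28, 16, 5] -> max=43
step 10: append 19 -> window=[28, 16, 5, 19] -> max=28
step 11: append 29 -> window=[16, 5, 19, 29] -> max=29
step 12: append 6 -> window=[5, 19, 29, 6] -> max=29
step 13: append 34 -> window=[19, 29, 6, 34] -> max=34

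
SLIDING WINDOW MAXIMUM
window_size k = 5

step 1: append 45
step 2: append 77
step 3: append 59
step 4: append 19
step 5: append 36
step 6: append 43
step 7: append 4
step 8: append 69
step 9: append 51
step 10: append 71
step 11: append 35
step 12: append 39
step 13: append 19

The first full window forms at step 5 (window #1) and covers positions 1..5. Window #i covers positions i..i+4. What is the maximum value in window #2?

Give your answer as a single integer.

Answer: 77

Derivation:
step 1: append 45 -> window=[45] (not full yet)
step 2: append 77 -> window=[45, 77] (not full yet)
step 3: append 59 -> window=[45, 77, 59] (not full yet)
step 4: append 19 -> window=[45, 77, 59, 19] (not full yet)
step 5: append 36 -> window=[45, 77, 59, 19, 36] -> max=77
step 6: append 43 -> window=[77, 59, 19, 36, 43] -> max=77
Window #2 max = 77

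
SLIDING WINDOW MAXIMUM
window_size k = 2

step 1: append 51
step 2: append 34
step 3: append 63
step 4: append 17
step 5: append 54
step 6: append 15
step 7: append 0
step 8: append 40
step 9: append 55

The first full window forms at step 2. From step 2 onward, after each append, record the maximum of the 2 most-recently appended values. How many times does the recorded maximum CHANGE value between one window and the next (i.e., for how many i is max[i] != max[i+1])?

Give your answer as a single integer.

step 1: append 51 -> window=[51] (not full yet)
step 2: append 34 -> window=[51, 34] -> max=51
step 3: append 63 -> window=[34, 63] -> max=63
step 4: append 17 -> window=[63, 17] -> max=63
step 5: append 54 -> window=[17, 54] -> max=54
step 6: append 15 -> window=[54, 15] -> max=54
step 7: append 0 -> window=[15, 0] -> max=15
step 8: append 40 -> window=[0, 40] -> max=40
step 9: append 55 -> window=[40, 55] -> max=55
Recorded maximums: 51 63 63 54 54 15 40 55
Changes between consecutive maximums: 5

Answer: 5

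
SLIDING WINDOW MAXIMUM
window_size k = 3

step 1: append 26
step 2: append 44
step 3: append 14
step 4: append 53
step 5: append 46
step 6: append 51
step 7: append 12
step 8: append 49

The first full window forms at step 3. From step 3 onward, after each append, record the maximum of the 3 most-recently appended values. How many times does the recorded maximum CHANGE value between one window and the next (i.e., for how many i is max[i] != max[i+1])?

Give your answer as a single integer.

step 1: append 26 -> window=[26] (not full yet)
step 2: append 44 -> window=[26, 44] (not full yet)
step 3: append 14 -> window=[26, 44, 14] -> max=44
step 4: append 53 -> window=[44, 14, 53] -> max=53
step 5: append 46 -> window=[14, 53, 46] -> max=53
step 6: append 51 -> window=[53, 46, 51] -> max=53
step 7: append 12 -> window=[46, 51, 12] -> max=51
step 8: append 49 -> window=[51, 12, 49] -> max=51
Recorded maximums: 44 53 53 53 51 51
Changes between consecutive maximums: 2

Answer: 2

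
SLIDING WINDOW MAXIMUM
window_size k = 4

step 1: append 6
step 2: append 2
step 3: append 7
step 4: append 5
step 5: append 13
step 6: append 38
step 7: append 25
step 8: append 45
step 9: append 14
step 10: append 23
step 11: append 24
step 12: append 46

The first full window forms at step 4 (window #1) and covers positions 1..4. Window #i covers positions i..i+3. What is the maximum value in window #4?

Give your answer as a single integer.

step 1: append 6 -> window=[6] (not full yet)
step 2: append 2 -> window=[6, 2] (not full yet)
step 3: append 7 -> window=[6, 2, 7] (not full yet)
step 4: append 5 -> window=[6, 2, 7, 5] -> max=7
step 5: append 13 -> window=[2, 7, 5, 13] -> max=13
step 6: append 38 -> window=[7, 5, 13, 38] -> max=38
step 7: append 25 -> window=[5, 13, 38, 25] -> max=38
Window #4 max = 38

Answer: 38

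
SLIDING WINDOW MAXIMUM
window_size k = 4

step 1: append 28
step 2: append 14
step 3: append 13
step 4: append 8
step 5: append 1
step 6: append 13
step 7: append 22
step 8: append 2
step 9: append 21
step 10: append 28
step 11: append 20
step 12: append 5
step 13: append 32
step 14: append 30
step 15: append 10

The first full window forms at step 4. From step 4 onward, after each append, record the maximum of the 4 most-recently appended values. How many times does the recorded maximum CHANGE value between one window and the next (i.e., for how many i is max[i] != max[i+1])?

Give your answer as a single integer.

step 1: append 28 -> window=[28] (not full yet)
step 2: append 14 -> window=[28, 14] (not full yet)
step 3: append 13 -> window=[28, 14, 13] (not full yet)
step 4: append 8 -> window=[28, 14, 13, 8] -> max=28
step 5: append 1 -> window=[14, 13, 8, 1] -> max=14
step 6: append 13 -> window=[13, 8, 1, 13] -> max=13
step 7: append 22 -> window=[8, 1, 13, 22] -> max=22
step 8: append 2 -> window=[1, 13, 22, 2] -> max=22
step 9: append 21 -> window=[13, 22, 2, 21] -> max=22
step 10: append 28 -> window=[22, 2, 21, 28] -> max=28
step 11: append 20 -> window=[2, 21, 28, 20] -> max=28
step 12: append 5 -> window=[21, 28, 20, 5] -> max=28
step 13: append 32 -> window=[28, 20, 5, 32] -> max=32
step 14: append 30 -> window=[20, 5, 32, 30] -> max=32
step 15: append 10 -> window=[5, 32, 30, 10] -> max=32
Recorded maximums: 28 14 13 22 22 22 28 28 28 32 32 32
Changes between consecutive maximums: 5

Answer: 5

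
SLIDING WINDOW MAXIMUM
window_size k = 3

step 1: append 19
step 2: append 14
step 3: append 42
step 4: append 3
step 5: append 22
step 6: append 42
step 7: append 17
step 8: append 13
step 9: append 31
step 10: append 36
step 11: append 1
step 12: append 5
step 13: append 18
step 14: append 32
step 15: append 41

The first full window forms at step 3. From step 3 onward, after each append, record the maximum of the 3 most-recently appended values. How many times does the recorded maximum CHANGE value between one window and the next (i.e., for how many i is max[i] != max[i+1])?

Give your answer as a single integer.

step 1: append 19 -> window=[19] (not full yet)
step 2: append 14 -> window=[19, 14] (not full yet)
step 3: append 42 -> window=[19, 14, 42] -> max=42
step 4: append 3 -> window=[14, 42, 3] -> max=42
step 5: append 22 -> window=[42, 3, 22] -> max=42
step 6: append 42 -> window=[3, 22, 42] -> max=42
step 7: append 17 -> window=[22, 42, 17] -> max=42
step 8: append 13 -> window=[42, 17, 13] -> max=42
step 9: append 31 -> window=[17, 13, 31] -> max=31
step 10: append 36 -> window=[13, 31, 36] -> max=36
step 11: append 1 -> window=[31, 36, 1] -> max=36
step 12: append 5 -> window=[36, 1, 5] -> max=36
step 13: append 18 -> window=[1, 5, 18] -> max=18
step 14: append 32 -> window=[5, 18, 32] -> max=32
step 15: append 41 -> window=[18, 32, 41] -> max=41
Recorded maximums: 42 42 42 42 42 42 31 36 36 36 18 32 41
Changes between consecutive maximums: 5

Answer: 5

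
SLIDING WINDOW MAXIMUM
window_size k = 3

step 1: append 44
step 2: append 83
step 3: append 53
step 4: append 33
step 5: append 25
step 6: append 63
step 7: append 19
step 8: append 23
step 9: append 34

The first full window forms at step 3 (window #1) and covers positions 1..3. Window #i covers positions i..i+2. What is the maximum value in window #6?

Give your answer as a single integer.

step 1: append 44 -> window=[44] (not full yet)
step 2: append 83 -> window=[44, 83] (not full yet)
step 3: append 53 -> window=[44, 83, 53] -> max=83
step 4: append 33 -> window=[83, 53, 33] -> max=83
step 5: append 25 -> window=[53, 33, 25] -> max=53
step 6: append 63 -> window=[33, 25, 63] -> max=63
step 7: append 19 -> window=[25, 63, 19] -> max=63
step 8: append 23 -> window=[63, 19, 23] -> max=63
Window #6 max = 63

Answer: 63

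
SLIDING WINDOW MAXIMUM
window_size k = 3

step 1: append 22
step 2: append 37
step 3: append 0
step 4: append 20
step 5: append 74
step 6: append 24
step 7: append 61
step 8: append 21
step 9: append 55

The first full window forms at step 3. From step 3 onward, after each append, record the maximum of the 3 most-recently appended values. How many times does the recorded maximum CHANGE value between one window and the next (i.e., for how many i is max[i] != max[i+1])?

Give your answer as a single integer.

step 1: append 22 -> window=[22] (not full yet)
step 2: append 37 -> window=[22, 37] (not full yet)
step 3: append 0 -> window=[22, 37, 0] -> max=37
step 4: append 20 -> window=[37, 0, 20] -> max=37
step 5: append 74 -> window=[0, 20, 74] -> max=74
step 6: append 24 -> window=[20, 74, 24] -> max=74
step 7: append 61 -> window=[74, 24, 61] -> max=74
step 8: append 21 -> window=[24, 61, 21] -> max=61
step 9: append 55 -> window=[61, 21, 55] -> max=61
Recorded maximums: 37 37 74 74 74 61 61
Changes between consecutive maximums: 2

Answer: 2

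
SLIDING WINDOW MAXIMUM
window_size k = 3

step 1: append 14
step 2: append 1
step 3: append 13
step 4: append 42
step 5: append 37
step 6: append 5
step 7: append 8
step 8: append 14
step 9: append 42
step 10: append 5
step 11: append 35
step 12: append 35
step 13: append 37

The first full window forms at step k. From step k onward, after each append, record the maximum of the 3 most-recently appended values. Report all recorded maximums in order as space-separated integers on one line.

Answer: 14 42 42 42 37 14 42 42 42 35 37

Derivation:
step 1: append 14 -> window=[14] (not full yet)
step 2: append 1 -> window=[14, 1] (not full yet)
step 3: append 13 -> window=[14, 1, 13] -> max=14
step 4: append 42 -> window=[1, 13, 42] -> max=42
step 5: append 37 -> window=[13, 42, 37] -> max=42
step 6: append 5 -> window=[42, 37, 5] -> max=42
step 7: append 8 -> window=[37, 5, 8] -> max=37
step 8: append 14 -> window=[5, 8, 14] -> max=14
step 9: append 42 -> window=[8, 14, 42] -> max=42
step 10: append 5 -> window=[14, 42, 5] -> max=42
step 11: append 35 -> window=[42, 5, 35] -> max=42
step 12: append 35 -> window=[5, 35, 35] -> max=35
step 13: append 37 -> window=[35, 35, 37] -> max=37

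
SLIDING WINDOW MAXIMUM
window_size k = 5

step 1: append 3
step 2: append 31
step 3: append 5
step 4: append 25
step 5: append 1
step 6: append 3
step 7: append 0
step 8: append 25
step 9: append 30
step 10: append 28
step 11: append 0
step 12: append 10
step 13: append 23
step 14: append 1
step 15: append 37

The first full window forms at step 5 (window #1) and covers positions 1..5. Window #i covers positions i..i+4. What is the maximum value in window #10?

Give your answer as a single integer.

Answer: 28

Derivation:
step 1: append 3 -> window=[3] (not full yet)
step 2: append 31 -> window=[3, 31] (not full yet)
step 3: append 5 -> window=[3, 31, 5] (not full yet)
step 4: append 25 -> window=[3, 31, 5, 25] (not full yet)
step 5: append 1 -> window=[3, 31, 5, 25, 1] -> max=31
step 6: append 3 -> window=[31, 5, 25, 1, 3] -> max=31
step 7: append 0 -> window=[5, 25, 1, 3, 0] -> max=25
step 8: append 25 -> window=[25, 1, 3, 0, 25] -> max=25
step 9: append 30 -> window=[1, 3, 0, 25, 30] -> max=30
step 10: append 28 -> window=[3, 0, 25, 30, 28] -> max=30
step 11: append 0 -> window=[0, 25, 30, 28, 0] -> max=30
step 12: append 10 -> window=[25, 30, 28, 0, 10] -> max=30
step 13: append 23 -> window=[30, 28, 0, 10, 23] -> max=30
step 14: append 1 -> window=[28, 0, 10, 23, 1] -> max=28
Window #10 max = 28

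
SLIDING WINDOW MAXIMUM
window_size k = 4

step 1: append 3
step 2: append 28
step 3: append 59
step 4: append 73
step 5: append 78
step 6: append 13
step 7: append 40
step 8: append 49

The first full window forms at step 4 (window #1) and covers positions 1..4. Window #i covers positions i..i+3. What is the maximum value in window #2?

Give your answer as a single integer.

Answer: 78

Derivation:
step 1: append 3 -> window=[3] (not full yet)
step 2: append 28 -> window=[3, 28] (not full yet)
step 3: append 59 -> window=[3, 28, 59] (not full yet)
step 4: append 73 -> window=[3, 28, 59, 73] -> max=73
step 5: append 78 -> window=[28, 59, 73, 78] -> max=78
Window #2 max = 78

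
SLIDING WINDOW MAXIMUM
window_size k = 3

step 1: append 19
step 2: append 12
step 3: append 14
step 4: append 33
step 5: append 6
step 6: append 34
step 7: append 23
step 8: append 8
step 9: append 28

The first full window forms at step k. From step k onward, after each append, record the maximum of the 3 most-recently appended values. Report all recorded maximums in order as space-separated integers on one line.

Answer: 19 33 33 34 34 34 28

Derivation:
step 1: append 19 -> window=[19] (not full yet)
step 2: append 12 -> window=[19, 12] (not full yet)
step 3: append 14 -> window=[19, 12, 14] -> max=19
step 4: append 33 -> window=[12, 14, 33] -> max=33
step 5: append 6 -> window=[14, 33, 6] -> max=33
step 6: append 34 -> window=[33, 6, 34] -> max=34
step 7: append 23 -> window=[6, 34, 23] -> max=34
step 8: append 8 -> window=[34, 23, 8] -> max=34
step 9: append 28 -> window=[23, 8, 28] -> max=28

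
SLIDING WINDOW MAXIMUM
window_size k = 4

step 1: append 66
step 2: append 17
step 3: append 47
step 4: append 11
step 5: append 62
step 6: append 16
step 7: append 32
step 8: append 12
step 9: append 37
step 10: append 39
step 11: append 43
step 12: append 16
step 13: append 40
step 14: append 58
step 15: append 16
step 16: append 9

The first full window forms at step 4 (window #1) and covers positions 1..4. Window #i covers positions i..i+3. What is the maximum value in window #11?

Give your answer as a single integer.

step 1: append 66 -> window=[66] (not full yet)
step 2: append 17 -> window=[66, 17] (not full yet)
step 3: append 47 -> window=[66, 17, 47] (not full yet)
step 4: append 11 -> window=[66, 17, 47, 11] -> max=66
step 5: append 62 -> window=[17, 47, 11, 62] -> max=62
step 6: append 16 -> window=[47, 11, 62, 16] -> max=62
step 7: append 32 -> window=[11, 62, 16, 32] -> max=62
step 8: append 12 -> window=[62, 16, 32, 12] -> max=62
step 9: append 37 -> window=[16, 32, 12, 37] -> max=37
step 10: append 39 -> window=[32, 12, 37, 39] -> max=39
step 11: append 43 -> window=[12, 37, 39, 43] -> max=43
step 12: append 16 -> window=[37, 39, 43, 16] -> max=43
step 13: append 40 -> window=[39, 43, 16, 40] -> max=43
step 14: append 58 -> window=[43, 16, 40, 58] -> max=58
Window #11 max = 58

Answer: 58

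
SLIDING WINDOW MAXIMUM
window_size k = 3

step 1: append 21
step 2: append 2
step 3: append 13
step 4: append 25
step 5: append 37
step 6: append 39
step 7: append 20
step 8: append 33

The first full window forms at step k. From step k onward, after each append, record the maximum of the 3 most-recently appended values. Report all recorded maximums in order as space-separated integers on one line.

step 1: append 21 -> window=[21] (not full yet)
step 2: append 2 -> window=[21, 2] (not full yet)
step 3: append 13 -> window=[21, 2, 13] -> max=21
step 4: append 25 -> window=[2, 13, 25] -> max=25
step 5: append 37 -> window=[13, 25, 37] -> max=37
step 6: append 39 -> window=[25, 37, 39] -> max=39
step 7: append 20 -> window=[37, 39, 20] -> max=39
step 8: append 33 -> window=[39, 20, 33] -> max=39

Answer: 21 25 37 39 39 39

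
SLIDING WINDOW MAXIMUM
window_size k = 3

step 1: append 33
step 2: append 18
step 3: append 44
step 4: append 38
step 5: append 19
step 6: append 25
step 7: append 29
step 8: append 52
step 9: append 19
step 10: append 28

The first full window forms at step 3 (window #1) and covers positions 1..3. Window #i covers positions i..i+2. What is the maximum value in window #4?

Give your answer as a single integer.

Answer: 38

Derivation:
step 1: append 33 -> window=[33] (not full yet)
step 2: append 18 -> window=[33, 18] (not full yet)
step 3: append 44 -> window=[33, 18, 44] -> max=44
step 4: append 38 -> window=[18, 44, 38] -> max=44
step 5: append 19 -> window=[44, 38, 19] -> max=44
step 6: append 25 -> window=[38, 19, 25] -> max=38
Window #4 max = 38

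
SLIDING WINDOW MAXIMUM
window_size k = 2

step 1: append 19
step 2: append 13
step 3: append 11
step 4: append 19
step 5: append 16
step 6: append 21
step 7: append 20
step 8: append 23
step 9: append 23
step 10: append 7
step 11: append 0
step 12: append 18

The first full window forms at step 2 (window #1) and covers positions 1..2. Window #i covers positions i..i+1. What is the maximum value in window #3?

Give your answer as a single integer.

Answer: 19

Derivation:
step 1: append 19 -> window=[19] (not full yet)
step 2: append 13 -> window=[19, 13] -> max=19
step 3: append 11 -> window=[13, 11] -> max=13
step 4: append 19 -> window=[11, 19] -> max=19
Window #3 max = 19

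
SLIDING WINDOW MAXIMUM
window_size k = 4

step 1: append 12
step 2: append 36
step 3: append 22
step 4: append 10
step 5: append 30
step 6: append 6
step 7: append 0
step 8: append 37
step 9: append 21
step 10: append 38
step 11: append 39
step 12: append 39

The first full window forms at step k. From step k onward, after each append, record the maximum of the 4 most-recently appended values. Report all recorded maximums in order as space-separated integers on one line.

step 1: append 12 -> window=[12] (not full yet)
step 2: append 36 -> window=[12, 36] (not full yet)
step 3: append 22 -> window=[12, 36, 22] (not full yet)
step 4: append 10 -> window=[12, 36, 22, 10] -> max=36
step 5: append 30 -> window=[36, 22, 10, 30] -> max=36
step 6: append 6 -> window=[22, 10, 30, 6] -> max=30
step 7: append 0 -> window=[10, 30, 6, 0] -> max=30
step 8: append 37 -> window=[30, 6, 0, 37] -> max=37
step 9: append 21 -> window=[6, 0, 37, 21] -> max=37
step 10: append 38 -> window=[0, 37, 21, 38] -> max=38
step 11: append 39 -> window=[37, 21, 38, 39] -> max=39
step 12: append 39 -> window=[21, 38, 39, 39] -> max=39

Answer: 36 36 30 30 37 37 38 39 39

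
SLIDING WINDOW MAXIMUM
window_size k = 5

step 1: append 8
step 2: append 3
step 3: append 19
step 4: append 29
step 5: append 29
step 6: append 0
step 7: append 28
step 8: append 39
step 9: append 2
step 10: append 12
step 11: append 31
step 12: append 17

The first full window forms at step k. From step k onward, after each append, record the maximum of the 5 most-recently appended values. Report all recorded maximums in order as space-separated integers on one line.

Answer: 29 29 29 39 39 39 39 39

Derivation:
step 1: append 8 -> window=[8] (not full yet)
step 2: append 3 -> window=[8, 3] (not full yet)
step 3: append 19 -> window=[8, 3, 19] (not full yet)
step 4: append 29 -> window=[8, 3, 19, 29] (not full yet)
step 5: append 29 -> window=[8, 3, 19, 29, 29] -> max=29
step 6: append 0 -> window=[3, 19, 29, 29, 0] -> max=29
step 7: append 28 -> window=[19, 29, 29, 0, 28] -> max=29
step 8: append 39 -> window=[29, 29, 0, 28, 39] -> max=39
step 9: append 2 -> window=[29, 0, 28, 39, 2] -> max=39
step 10: append 12 -> window=[0, 28, 39, 2, 12] -> max=39
step 11: append 31 -> window=[28, 39, 2, 12, 31] -> max=39
step 12: append 17 -> window=[39, 2, 12, 31, 17] -> max=39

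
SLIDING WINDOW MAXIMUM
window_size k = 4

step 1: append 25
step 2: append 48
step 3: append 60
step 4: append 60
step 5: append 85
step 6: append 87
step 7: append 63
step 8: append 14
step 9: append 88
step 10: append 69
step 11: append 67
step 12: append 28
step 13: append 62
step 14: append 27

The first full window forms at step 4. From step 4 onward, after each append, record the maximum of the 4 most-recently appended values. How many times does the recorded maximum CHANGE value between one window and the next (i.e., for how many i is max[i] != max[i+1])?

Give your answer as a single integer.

step 1: append 25 -> window=[25] (not full yet)
step 2: append 48 -> window=[25, 48] (not full yet)
step 3: append 60 -> window=[25, 48, 60] (not full yet)
step 4: append 60 -> window=[25, 48, 60, 60] -> max=60
step 5: append 85 -> window=[48, 60, 60, 85] -> max=85
step 6: append 87 -> window=[60, 60, 85, 87] -> max=87
step 7: append 63 -> window=[60, 85, 87, 63] -> max=87
step 8: append 14 -> window=[85, 87, 63, 14] -> max=87
step 9: append 88 -> window=[87, 63, 14, 88] -> max=88
step 10: append 69 -> window=[63, 14, 88, 69] -> max=88
step 11: append 67 -> window=[14, 88, 69, 67] -> max=88
step 12: append 28 -> window=[88, 69, 67, 28] -> max=88
step 13: append 62 -> window=[69, 67, 28, 62] -> max=69
step 14: append 27 -> window=[67, 28, 62, 27] -> max=67
Recorded maximums: 60 85 87 87 87 88 88 88 88 69 67
Changes between consecutive maximums: 5

Answer: 5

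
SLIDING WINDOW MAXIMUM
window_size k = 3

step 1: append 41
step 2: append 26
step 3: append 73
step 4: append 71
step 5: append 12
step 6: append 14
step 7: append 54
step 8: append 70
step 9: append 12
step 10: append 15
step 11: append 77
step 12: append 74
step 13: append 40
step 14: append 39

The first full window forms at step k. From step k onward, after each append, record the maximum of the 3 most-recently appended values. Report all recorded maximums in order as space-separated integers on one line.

step 1: append 41 -> window=[41] (not full yet)
step 2: append 26 -> window=[41, 26] (not full yet)
step 3: append 73 -> window=[41, 26, 73] -> max=73
step 4: append 71 -> window=[26, 73, 71] -> max=73
step 5: append 12 -> window=[73, 71, 12] -> max=73
step 6: append 14 -> window=[71, 12, 14] -> max=71
step 7: append 54 -> window=[12, 14, 54] -> max=54
step 8: append 70 -> window=[14, 54, 70] -> max=70
step 9: append 12 -> window=[54, 70, 12] -> max=70
step 10: append 15 -> window=[70, 12, 15] -> max=70
step 11: append 77 -> window=[12, 15, 77] -> max=77
step 12: append 74 -> window=[15, 77, 74] -> max=77
step 13: append 40 -> window=[77, 74, 40] -> max=77
step 14: append 39 -> window=[74, 40, 39] -> max=74

Answer: 73 73 73 71 54 70 70 70 77 77 77 74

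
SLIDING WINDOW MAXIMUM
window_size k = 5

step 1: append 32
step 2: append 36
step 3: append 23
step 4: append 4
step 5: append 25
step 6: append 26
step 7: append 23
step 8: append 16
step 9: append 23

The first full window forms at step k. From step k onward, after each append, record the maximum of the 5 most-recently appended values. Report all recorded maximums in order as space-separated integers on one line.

step 1: append 32 -> window=[32] (not full yet)
step 2: append 36 -> window=[32, 36] (not full yet)
step 3: append 23 -> window=[32, 36, 23] (not full yet)
step 4: append 4 -> window=[32, 36, 23, 4] (not full yet)
step 5: append 25 -> window=[32, 36, 23, 4, 25] -> max=36
step 6: append 26 -> window=[36, 23, 4, 25, 26] -> max=36
step 7: append 23 -> window=[23, 4, 25, 26, 23] -> max=26
step 8: append 16 -> window=[4, 25, 26, 23, 16] -> max=26
step 9: append 23 -> window=[25, 26, 23, 16, 23] -> max=26

Answer: 36 36 26 26 26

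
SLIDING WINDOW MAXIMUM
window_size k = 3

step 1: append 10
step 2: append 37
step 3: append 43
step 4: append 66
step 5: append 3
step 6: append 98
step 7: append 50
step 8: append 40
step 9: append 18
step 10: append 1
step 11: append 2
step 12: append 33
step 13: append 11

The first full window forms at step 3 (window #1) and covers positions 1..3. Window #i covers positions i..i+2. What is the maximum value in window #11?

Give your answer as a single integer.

Answer: 33

Derivation:
step 1: append 10 -> window=[10] (not full yet)
step 2: append 37 -> window=[10, 37] (not full yet)
step 3: append 43 -> window=[10, 37, 43] -> max=43
step 4: append 66 -> window=[37, 43, 66] -> max=66
step 5: append 3 -> window=[43, 66, 3] -> max=66
step 6: append 98 -> window=[66, 3, 98] -> max=98
step 7: append 50 -> window=[3, 98, 50] -> max=98
step 8: append 40 -> window=[98, 50, 40] -> max=98
step 9: append 18 -> window=[50, 40, 18] -> max=50
step 10: append 1 -> window=[40, 18, 1] -> max=40
step 11: append 2 -> window=[18, 1, 2] -> max=18
step 12: append 33 -> window=[1, 2, 33] -> max=33
step 13: append 11 -> window=[2, 33, 11] -> max=33
Window #11 max = 33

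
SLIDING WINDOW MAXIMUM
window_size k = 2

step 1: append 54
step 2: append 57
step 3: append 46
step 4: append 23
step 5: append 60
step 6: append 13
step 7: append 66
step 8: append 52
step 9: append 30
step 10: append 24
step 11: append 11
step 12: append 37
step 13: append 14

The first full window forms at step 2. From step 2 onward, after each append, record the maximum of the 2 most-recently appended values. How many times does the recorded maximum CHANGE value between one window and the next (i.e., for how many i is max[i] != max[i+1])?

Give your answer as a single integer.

step 1: append 54 -> window=[54] (not full yet)
step 2: append 57 -> window=[54, 57] -> max=57
step 3: append 46 -> window=[57, 46] -> max=57
step 4: append 23 -> window=[46, 23] -> max=46
step 5: append 60 -> window=[23, 60] -> max=60
step 6: append 13 -> window=[60, 13] -> max=60
step 7: append 66 -> window=[13, 66] -> max=66
step 8: append 52 -> window=[66, 52] -> max=66
step 9: append 30 -> window=[52, 30] -> max=52
step 10: append 24 -> window=[30, 24] -> max=30
step 11: append 11 -> window=[24, 11] -> max=24
step 12: append 37 -> window=[11, 37] -> max=37
step 13: append 14 -> window=[37, 14] -> max=37
Recorded maximums: 57 57 46 60 60 66 66 52 30 24 37 37
Changes between consecutive maximums: 7

Answer: 7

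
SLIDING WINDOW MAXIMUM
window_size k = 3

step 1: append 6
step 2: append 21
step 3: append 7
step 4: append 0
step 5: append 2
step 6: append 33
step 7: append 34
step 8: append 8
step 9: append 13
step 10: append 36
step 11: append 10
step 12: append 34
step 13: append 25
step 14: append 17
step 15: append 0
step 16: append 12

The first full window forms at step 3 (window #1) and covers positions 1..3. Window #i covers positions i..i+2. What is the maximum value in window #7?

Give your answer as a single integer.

step 1: append 6 -> window=[6] (not full yet)
step 2: append 21 -> window=[6, 21] (not full yet)
step 3: append 7 -> window=[6, 21, 7] -> max=21
step 4: append 0 -> window=[21, 7, 0] -> max=21
step 5: append 2 -> window=[7, 0, 2] -> max=7
step 6: append 33 -> window=[0, 2, 33] -> max=33
step 7: append 34 -> window=[2, 33, 34] -> max=34
step 8: append 8 -> window=[33, 34, 8] -> max=34
step 9: append 13 -> window=[34, 8, 13] -> max=34
Window #7 max = 34

Answer: 34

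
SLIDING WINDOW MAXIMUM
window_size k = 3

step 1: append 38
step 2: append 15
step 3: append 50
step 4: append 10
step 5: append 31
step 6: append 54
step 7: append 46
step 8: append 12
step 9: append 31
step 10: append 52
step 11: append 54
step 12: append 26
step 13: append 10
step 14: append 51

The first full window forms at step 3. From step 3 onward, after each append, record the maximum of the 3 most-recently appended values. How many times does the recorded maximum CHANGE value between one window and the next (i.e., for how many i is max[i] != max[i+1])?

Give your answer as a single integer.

Answer: 5

Derivation:
step 1: append 38 -> window=[38] (not full yet)
step 2: append 15 -> window=[38, 15] (not full yet)
step 3: append 50 -> window=[38, 15, 50] -> max=50
step 4: append 10 -> window=[15, 50, 10] -> max=50
step 5: append 31 -> window=[50, 10, 31] -> max=50
step 6: append 54 -> window=[10, 31, 54] -> max=54
step 7: append 46 -> window=[31, 54, 46] -> max=54
step 8: append 12 -> window=[54, 46, 12] -> max=54
step 9: append 31 -> window=[46, 12, 31] -> max=46
step 10: append 52 -> window=[12, 31, 52] -> max=52
step 11: append 54 -> window=[31, 52, 54] -> max=54
step 12: append 26 -> window=[52, 54, 26] -> max=54
step 13: append 10 -> window=[54, 26, 10] -> max=54
step 14: append 51 -> window=[26, 10, 51] -> max=51
Recorded maximums: 50 50 50 54 54 54 46 52 54 54 54 51
Changes between consecutive maximums: 5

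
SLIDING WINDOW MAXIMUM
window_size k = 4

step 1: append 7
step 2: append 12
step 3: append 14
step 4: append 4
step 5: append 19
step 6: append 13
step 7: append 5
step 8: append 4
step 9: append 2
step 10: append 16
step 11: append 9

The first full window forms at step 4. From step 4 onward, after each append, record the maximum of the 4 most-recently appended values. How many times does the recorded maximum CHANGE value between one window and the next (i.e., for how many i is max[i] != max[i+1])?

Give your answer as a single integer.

Answer: 3

Derivation:
step 1: append 7 -> window=[7] (not full yet)
step 2: append 12 -> window=[7, 12] (not full yet)
step 3: append 14 -> window=[7, 12, 14] (not full yet)
step 4: append 4 -> window=[7, 12, 14, 4] -> max=14
step 5: append 19 -> window=[12, 14, 4, 19] -> max=19
step 6: append 13 -> window=[14, 4, 19, 13] -> max=19
step 7: append 5 -> window=[4, 19, 13, 5] -> max=19
step 8: append 4 -> window=[19, 13, 5, 4] -> max=19
step 9: append 2 -> window=[13, 5, 4, 2] -> max=13
step 10: append 16 -> window=[5, 4, 2, 16] -> max=16
step 11: append 9 -> window=[4, 2, 16, 9] -> max=16
Recorded maximums: 14 19 19 19 19 13 16 16
Changes between consecutive maximums: 3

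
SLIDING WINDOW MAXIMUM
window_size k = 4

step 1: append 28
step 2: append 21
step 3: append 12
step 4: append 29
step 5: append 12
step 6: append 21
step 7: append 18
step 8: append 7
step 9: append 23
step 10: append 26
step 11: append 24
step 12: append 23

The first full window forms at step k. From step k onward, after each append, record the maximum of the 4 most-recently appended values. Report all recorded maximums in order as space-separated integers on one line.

step 1: append 28 -> window=[28] (not full yet)
step 2: append 21 -> window=[28, 21] (not full yet)
step 3: append 12 -> window=[28, 21, 12] (not full yet)
step 4: append 29 -> window=[28, 21, 12, 29] -> max=29
step 5: append 12 -> window=[21, 12, 29, 12] -> max=29
step 6: append 21 -> window=[12, 29, 12, 21] -> max=29
step 7: append 18 -> window=[29, 12, 21, 18] -> max=29
step 8: append 7 -> window=[12, 21, 18, 7] -> max=21
step 9: append 23 -> window=[21, 18, 7, 23] -> max=23
step 10: append 26 -> window=[18, 7, 23, 26] -> max=26
step 11: append 24 -> window=[7, 23, 26, 24] -> max=26
step 12: append 23 -> window=[23, 26, 24, 23] -> max=26

Answer: 29 29 29 29 21 23 26 26 26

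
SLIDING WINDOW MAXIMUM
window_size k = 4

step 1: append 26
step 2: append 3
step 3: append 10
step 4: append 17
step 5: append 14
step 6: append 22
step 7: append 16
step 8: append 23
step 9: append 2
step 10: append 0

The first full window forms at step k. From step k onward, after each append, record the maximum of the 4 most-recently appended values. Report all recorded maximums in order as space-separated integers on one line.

Answer: 26 17 22 22 23 23 23

Derivation:
step 1: append 26 -> window=[26] (not full yet)
step 2: append 3 -> window=[26, 3] (not full yet)
step 3: append 10 -> window=[26, 3, 10] (not full yet)
step 4: append 17 -> window=[26, 3, 10, 17] -> max=26
step 5: append 14 -> window=[3, 10, 17, 14] -> max=17
step 6: append 22 -> window=[10, 17, 14, 22] -> max=22
step 7: append 16 -> window=[17, 14, 22, 16] -> max=22
step 8: append 23 -> window=[14, 22, 16, 23] -> max=23
step 9: append 2 -> window=[22, 16, 23, 2] -> max=23
step 10: append 0 -> window=[16, 23, 2, 0] -> max=23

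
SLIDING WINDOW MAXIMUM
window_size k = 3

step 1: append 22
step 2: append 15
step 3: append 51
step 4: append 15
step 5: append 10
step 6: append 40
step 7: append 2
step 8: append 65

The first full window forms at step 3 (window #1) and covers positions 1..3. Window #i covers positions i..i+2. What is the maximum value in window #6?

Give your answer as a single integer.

Answer: 65

Derivation:
step 1: append 22 -> window=[22] (not full yet)
step 2: append 15 -> window=[22, 15] (not full yet)
step 3: append 51 -> window=[22, 15, 51] -> max=51
step 4: append 15 -> window=[15, 51, 15] -> max=51
step 5: append 10 -> window=[51, 15, 10] -> max=51
step 6: append 40 -> window=[15, 10, 40] -> max=40
step 7: append 2 -> window=[10, 40, 2] -> max=40
step 8: append 65 -> window=[40, 2, 65] -> max=65
Window #6 max = 65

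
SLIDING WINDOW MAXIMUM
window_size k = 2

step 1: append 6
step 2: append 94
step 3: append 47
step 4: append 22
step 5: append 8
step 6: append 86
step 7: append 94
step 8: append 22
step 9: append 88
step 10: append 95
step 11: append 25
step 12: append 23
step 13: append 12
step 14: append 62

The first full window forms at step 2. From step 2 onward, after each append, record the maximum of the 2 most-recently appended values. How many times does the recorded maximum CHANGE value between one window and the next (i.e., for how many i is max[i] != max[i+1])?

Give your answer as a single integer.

step 1: append 6 -> window=[6] (not full yet)
step 2: append 94 -> window=[6, 94] -> max=94
step 3: append 47 -> window=[94, 47] -> max=94
step 4: append 22 -> window=[47, 22] -> max=47
step 5: append 8 -> window=[22, 8] -> max=22
step 6: append 86 -> window=[8, 86] -> max=86
step 7: append 94 -> window=[86, 94] -> max=94
step 8: append 22 -> window=[94, 22] -> max=94
step 9: append 88 -> window=[22, 88] -> max=88
step 10: append 95 -> window=[88, 95] -> max=95
step 11: append 25 -> window=[95, 25] -> max=95
step 12: append 23 -> window=[25, 23] -> max=25
step 13: append 12 -> window=[23, 12] -> max=23
step 14: append 62 -> window=[12, 62] -> max=62
Recorded maximums: 94 94 47 22 86 94 94 88 95 95 25 23 62
Changes between consecutive maximums: 9

Answer: 9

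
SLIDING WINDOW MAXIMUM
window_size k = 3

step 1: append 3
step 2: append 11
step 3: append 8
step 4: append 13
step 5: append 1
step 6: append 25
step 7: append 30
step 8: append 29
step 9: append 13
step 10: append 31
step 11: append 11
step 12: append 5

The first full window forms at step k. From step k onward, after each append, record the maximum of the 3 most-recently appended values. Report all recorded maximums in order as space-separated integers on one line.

Answer: 11 13 13 25 30 30 30 31 31 31

Derivation:
step 1: append 3 -> window=[3] (not full yet)
step 2: append 11 -> window=[3, 11] (not full yet)
step 3: append 8 -> window=[3, 11, 8] -> max=11
step 4: append 13 -> window=[11, 8, 13] -> max=13
step 5: append 1 -> window=[8, 13, 1] -> max=13
step 6: append 25 -> window=[13, 1, 25] -> max=25
step 7: append 30 -> window=[1, 25, 30] -> max=30
step 8: append 29 -> window=[25, 30, 29] -> max=30
step 9: append 13 -> window=[30, 29, 13] -> max=30
step 10: append 31 -> window=[29, 13, 31] -> max=31
step 11: append 11 -> window=[13, 31, 11] -> max=31
step 12: append 5 -> window=[31, 11, 5] -> max=31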